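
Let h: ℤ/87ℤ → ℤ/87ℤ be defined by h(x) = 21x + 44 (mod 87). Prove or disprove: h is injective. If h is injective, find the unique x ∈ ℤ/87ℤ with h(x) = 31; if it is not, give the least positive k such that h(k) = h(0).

We have gcd(21, 87) = 3 > 1. Taking u = 0 and v = 29: h(0) = 44 and h(29) = 21·29 + 44 = 653 ≡ 44 (mod 87).
So h(0) = h(29) while 0 ≠ 29, so h is not injective.
Since h is not injective, we find the least positive k with h(k) = h(0): this means 21k ≡ 0 (mod 87), i.e. 87 ∣ 21k. Since gcd(21, 87) = 3, dividing through by 3 this holds exactly when 29 ∣ 7k, and as gcd(7, 29) = 1, exactly when 29 ∣ k.
The smallest positive such k is 29.

29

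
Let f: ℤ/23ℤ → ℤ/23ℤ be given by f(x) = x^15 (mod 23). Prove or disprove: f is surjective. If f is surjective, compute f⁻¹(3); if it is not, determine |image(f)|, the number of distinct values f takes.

Since 23 is prime, the nonzero elements of ℤ/23ℤ form a cyclic group of order 22.
As gcd(15, 22) = 1, raising to the 15th power is a bijection on this group: if x_1^15 ≡ x_2^15 then (x_1x_2^{−1})^15 = 1, and the only element of order dividing gcd(15, 22) = 1 is 1, so x_1 = x_2.
With f(0) = 0 this makes f injective on all of ℤ/23ℤ, hence bijective (finite equal-size domain and codomain). In particular f is surjective.
Since f is surjective, we find the preimage of 3. The inverse of x ↦ x^15 on (ℤ/23ℤ)^× is x ↦ x^3, because 15·3 = 45 = 2·22 + 1 ≡ 1 (mod 22) and x^{22} = 1 for x ≠ 0 (Fermat). So f⁻¹(3) = 3^3 mod 23.
Repeated squaring mod 23: 3^1 ≡ 3, 3^2 ≡ 3² = 9. Since 3 = 2 + 1, 3^3 ≡ 9·3: 9·3 = 27 ≡ 4. So 3^3 ≡ 4 (mod 23).
Hence f⁻¹(3) = 4.

4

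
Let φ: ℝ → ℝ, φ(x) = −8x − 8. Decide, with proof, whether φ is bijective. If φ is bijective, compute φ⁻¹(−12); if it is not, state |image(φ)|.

Suppose φ(x_1) = φ(x_2). Then −8x_1 − 8 = −8x_2 − 8, so −8x_1 = −8x_2, therefore x_1 = x_2.
For any y ∈ ℝ, x = (y + 8)/(−8) satisfies φ(x) = y.
Thus φ is bijective.
Since φ is bijective, we compute φ⁻¹(−12) = (−12 + 8)/(−8) = 1/2.

1/2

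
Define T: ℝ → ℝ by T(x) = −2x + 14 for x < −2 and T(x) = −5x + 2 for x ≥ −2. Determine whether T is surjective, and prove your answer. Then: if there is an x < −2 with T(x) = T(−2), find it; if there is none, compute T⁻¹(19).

Both pieces are strictly decreasing (slopes −2 and −5), so each is injective on its own interval.
The left piece maps (−∞, −2) onto (18, ∞); the right piece maps [−2, ∞) onto (−∞, 12].
The union (18, ∞) ∪ (−∞, 12] omits the interval between 18 and 12; in particular 18 has no preimage. So T is not surjective.
Because the two images are disjoint, no x < −2 has T(x) = T(−2), so we compute T⁻¹(19): 19 lies in (18, ∞), so solve −2x + 14 = 19: x = (19 − 14)/(−2) = −5/2.

-5/2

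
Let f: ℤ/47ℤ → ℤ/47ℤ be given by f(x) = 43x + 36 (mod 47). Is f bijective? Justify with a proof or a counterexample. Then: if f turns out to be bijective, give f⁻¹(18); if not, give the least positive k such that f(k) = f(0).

Suppose f(a) = f(b) in ℤ/47ℤ. Then 43a + 36 ≡ 43b + 36 (mod 47), so 43(a − b) ≡ 0 (mod 47).
Since gcd(43, 47) = 1, 43 is invertible modulo 47, so a − b ≡ 0 (mod 47), i.e. a = b.
We now compute 43⁻¹ mod 47 explicitly. Euclid's algorithm: 47 = 1·43 + 4, 43 = 10·4 + 3, 4 = 1·3 + 1; back-substituting gives 1 = 35·43 − 32·47, so 43⁻¹ ≡ 35 (mod 47).
Then y ↦ 35(y − 36) is a two-sided inverse to f, so every y ∈ ℤ/47ℤ has a preimage.
Therefore f is bijective.
Since f is bijective, we compute f⁻¹(18): solve 43x + 36 ≡ 18 (mod 47), i.e. 43x ≡ 29 (mod 47).
Multiplying by 43⁻¹ = 35 gives x ≡ 35·29 = 1015 = 21·47 + 28 ≡ 28 (mod 47).
Check: f(28) = 43·28 + 36 = 1240 = 26·47 + 18 ≡ 18 (mod 47).

28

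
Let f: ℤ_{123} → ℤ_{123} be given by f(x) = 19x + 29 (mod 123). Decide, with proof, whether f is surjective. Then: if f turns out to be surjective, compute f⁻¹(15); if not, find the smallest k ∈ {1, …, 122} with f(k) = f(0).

64

Since gcd(19, 123) = 1, 19 is invertible modulo 123. Euclid's algorithm: 123 = 6·19 + 9, 19 = 2·9 + 1; back-substituting gives 1 = 13·19 − 2·123, so 19⁻¹ ≡ 13 (mod 123).
Then y ↦ 13(y − 29) is a two-sided inverse to f, so every y ∈ ℤ_{123} has a preimage.
So f is surjective.
Since f is surjective, we find f⁻¹(15): we need 19x ≡ 15 − 29 ≡ 109 (mod 123). Using 19⁻¹ = 13: x ≡ 13·109 = 1417 = 11·123 + 64, so x = 64.
Check: f(64) = 19·64 + 29 = 1245 = 10·123 + 15 ≡ 15 (mod 123).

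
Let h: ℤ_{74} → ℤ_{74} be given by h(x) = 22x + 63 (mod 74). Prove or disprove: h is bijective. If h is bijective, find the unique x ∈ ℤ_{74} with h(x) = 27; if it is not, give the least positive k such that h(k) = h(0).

We have gcd(22, 74) = 2 > 1. Taking x_1 = 0 and x_2 = 37: h(0) = 63 and h(37) = 22·37 + 63 = 877 ≡ 63 (mod 74).
So h(0) = h(37) while 0 ≠ 37, thus h is not injective, hence not bijective.
Since h is not bijective, we find the least positive k with h(k) = h(0): this means 22k ≡ 0 (mod 74), i.e. 74 ∣ 22k. Since gcd(22, 74) = 2, dividing through by 2 this holds exactly when 37 ∣ 11k, and as gcd(11, 37) = 1, exactly when 37 ∣ k.
The smallest positive such k is 37.

37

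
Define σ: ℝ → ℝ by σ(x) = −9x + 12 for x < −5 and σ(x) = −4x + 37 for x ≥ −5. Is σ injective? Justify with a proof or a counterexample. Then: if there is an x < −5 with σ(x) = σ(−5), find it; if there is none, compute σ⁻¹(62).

Both pieces are strictly decreasing (slopes −9 and −4), so each is injective on its own interval.
The left piece maps (−∞, −5) onto (57, ∞); the right piece maps [−5, ∞) onto (−∞, 57].
These images are disjoint, so no value is attained by both pieces. Hence σ is injective.
Because the two images are disjoint, no x < −5 has σ(x) = σ(−5), so we compute σ⁻¹(62): 62 lies in (57, ∞), so solve −9x + 12 = 62: x = (62 − 12)/(−9) = −50/9.

-50/9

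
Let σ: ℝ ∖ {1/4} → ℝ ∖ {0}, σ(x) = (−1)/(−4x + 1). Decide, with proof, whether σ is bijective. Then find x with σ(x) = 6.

7/24

Suppose σ(x_1) = σ(x_2). Cross-multiplying: (−1)(−4x_2 + 1) = (−1)(−4x_1 + 1).
Expanding both sides and cancelling the symmetric terms leaves −4·(x_1 − x_2) = 0. Since −4 ≠ 0, x_1 = x_2. So σ is injective.
For any y ≠ 0, solving y(−4x + 1) = −1 for x gives a well-defined x ≠ 1/4. So σ is surjective.
Thus σ is bijective.
Solving σ(x) = 6: cross-multiplying gives −1 = 6(−4x + 1), which rearranges to 24x = 7, so x = 7/24.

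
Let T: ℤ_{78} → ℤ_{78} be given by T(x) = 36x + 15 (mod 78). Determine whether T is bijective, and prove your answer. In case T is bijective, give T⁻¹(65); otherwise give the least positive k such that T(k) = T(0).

Recall: T is injective if T(s) = T(t) implies s = t.
We have gcd(36, 78) = 6 > 1. Taking s = 0 and t = 13: T(0) = 15 and T(13) = 36·13 + 15 = 483 ≡ 15 (mod 78).
So T(0) = T(13) while 0 ≠ 13, so T is not injective, hence not bijective.
Since T is not bijective, we find the least positive k with T(k) = T(0): this means 36k ≡ 0 (mod 78), i.e. 78 ∣ 36k. Since gcd(36, 78) = 6, dividing through by 6 this holds exactly when 13 ∣ 6k, and as gcd(6, 13) = 1, exactly when 13 ∣ k.
The smallest positive such k is 13.

13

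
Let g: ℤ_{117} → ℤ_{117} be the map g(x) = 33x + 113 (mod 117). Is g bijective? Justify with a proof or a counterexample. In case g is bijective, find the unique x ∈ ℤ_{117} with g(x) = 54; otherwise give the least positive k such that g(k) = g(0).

39

We have gcd(33, 117) = 3 > 1. Taking s = 0 and t = 39: g(0) = 113 and g(39) = 33·39 + 113 = 1400 ≡ 113 (mod 117).
So g(0) = g(39) while 0 ≠ 39, thus g is not injective, hence not bijective.
Since g is not bijective, we find the least positive k with g(k) = g(0): this means 33k ≡ 0 (mod 117), i.e. 117 ∣ 33k. Since gcd(33, 117) = 3, dividing through by 3 this holds exactly when 39 ∣ 11k, and as gcd(11, 39) = 1, exactly when 39 ∣ k.
The smallest positive such k is 39.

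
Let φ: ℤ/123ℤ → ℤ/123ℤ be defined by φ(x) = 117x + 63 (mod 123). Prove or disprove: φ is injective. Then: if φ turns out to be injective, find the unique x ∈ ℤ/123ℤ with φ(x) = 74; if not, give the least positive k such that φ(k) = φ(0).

We have gcd(117, 123) = 3 > 1. Taking u = 0 and v = 41: φ(0) = 63 and φ(41) = 117·41 + 63 = 4860 ≡ 63 (mod 123).
So φ(0) = φ(41) while 0 ≠ 41, hence φ is not injective.
Since φ is not injective, we find the least positive k with φ(k) = φ(0): this means 117k ≡ 0 (mod 123), i.e. 123 ∣ 117k. Since gcd(117, 123) = 3, dividing through by 3 this holds exactly when 41 ∣ 39k, and as gcd(39, 41) = 1, exactly when 41 ∣ k.
The smallest positive such k is 41.

41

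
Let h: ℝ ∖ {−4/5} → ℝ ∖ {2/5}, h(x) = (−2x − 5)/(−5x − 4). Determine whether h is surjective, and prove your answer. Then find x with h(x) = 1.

1/3

For any y ≠ 2/5, solving y(−5x − 4) = −2x − 5 for x gives a well-defined x ≠ −4/5. So h is surjective.
Solving h(x) = 1: cross-multiplying gives −2x − 5 = 1(−5x − 4), which rearranges to 3x = 1, so x = 1/3.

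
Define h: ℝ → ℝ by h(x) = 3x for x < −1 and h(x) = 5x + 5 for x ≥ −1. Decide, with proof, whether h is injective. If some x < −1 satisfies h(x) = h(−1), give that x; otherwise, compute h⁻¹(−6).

-2

Both pieces are strictly increasing (slopes 3 and 5), so each is injective on its own interval.
The left piece maps (−∞, −1) onto (−∞, −3); the right piece maps [−1, ∞) onto [0, ∞).
These images are disjoint, so no value is attained by both pieces. Therefore h is injective.
Because the two images are disjoint, no x < −1 has h(x) = h(−1), so we compute h⁻¹(−6): −6 lies in (−∞, −3), so solve 3x = −6: x = (−6 − 0)/3 = −2.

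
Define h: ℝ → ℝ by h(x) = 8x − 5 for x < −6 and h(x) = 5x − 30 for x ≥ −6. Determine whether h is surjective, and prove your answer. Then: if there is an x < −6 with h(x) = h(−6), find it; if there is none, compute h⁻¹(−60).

-55/8

Both pieces are strictly increasing (slopes 8 and 5), so each is injective on its own interval.
The left piece maps (−∞, −6) onto (−∞, −53); the right piece maps [−6, ∞) onto [−60, ∞).
The union (−∞, −53) ∪ [−60, ∞) covers ℝ, so h is surjective.
For the follow-up: the images overlap, so an x < −6 with h(x) = h(−6) exists. h(−6) = −60; solving 8x − 5 = −60 for x < −6 gives x = (−60 + 5)/8 = −55/8.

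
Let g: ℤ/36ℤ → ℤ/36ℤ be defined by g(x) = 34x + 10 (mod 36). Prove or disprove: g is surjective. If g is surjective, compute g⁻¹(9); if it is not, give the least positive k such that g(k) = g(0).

Since gcd(34, 36) = 2, we have 34x ≡ 0 (mod 2) for all x, so g(x) ≡ 0 (mod 2).
But 1 ≢ 0 (mod 2), so 1 ∈ ℤ/36ℤ has no preimage. Hence g is not surjective.
Since g is not surjective, we find the least positive k with g(k) = g(0): this means 34k ≡ 0 (mod 36), i.e. 36 ∣ 34k. Since gcd(34, 36) = 2, dividing through by 2 this holds exactly when 18 ∣ 17k, and as gcd(17, 18) = 1, exactly when 18 ∣ k.
The smallest positive such k is 18.

18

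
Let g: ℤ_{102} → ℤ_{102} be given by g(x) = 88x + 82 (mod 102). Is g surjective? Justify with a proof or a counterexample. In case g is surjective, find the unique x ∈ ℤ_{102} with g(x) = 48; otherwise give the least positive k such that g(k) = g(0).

Since gcd(88, 102) = 2, we have 88x ≡ 0 (mod 2) for all x, so g(x) ≡ 0 (mod 2).
But 1 ≢ 0 (mod 2), so 1 ∈ ℤ_{102} has no preimage. Hence g is not surjective.
Since g is not surjective, we find the least positive k with g(k) = g(0): this means 88k ≡ 0 (mod 102), i.e. 102 ∣ 88k. Since gcd(88, 102) = 2, dividing through by 2 this holds exactly when 51 ∣ 44k, and as gcd(44, 51) = 1, exactly when 51 ∣ k.
The smallest positive such k is 51.

51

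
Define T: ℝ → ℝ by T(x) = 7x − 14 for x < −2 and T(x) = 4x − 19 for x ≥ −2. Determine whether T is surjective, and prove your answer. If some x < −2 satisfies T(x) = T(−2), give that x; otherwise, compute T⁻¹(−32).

Both pieces are strictly increasing (slopes 7 and 4), so each is injective on its own interval.
The left piece maps (−∞, −2) onto (−∞, −28); the right piece maps [−2, ∞) onto [−27, ∞).
The union (−∞, −28) ∪ [−27, ∞) omits the interval between −28 and −27; in particular −28 has no preimage. So T is not surjective.
Because the two images are disjoint, no x < −2 has T(x) = T(−2), so we compute T⁻¹(−32): −32 lies in (−∞, −28), so solve 7x − 14 = −32: x = (−32 + 14)/7 = −18/7.

-18/7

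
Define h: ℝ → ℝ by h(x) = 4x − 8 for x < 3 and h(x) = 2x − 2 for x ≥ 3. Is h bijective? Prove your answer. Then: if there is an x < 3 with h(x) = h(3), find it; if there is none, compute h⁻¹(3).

Both pieces are strictly increasing (slopes 4 and 2), so each is injective on its own interval.
The left piece maps (−∞, 3) onto (−∞, 4); the right piece maps [3, ∞) onto [4, ∞).
Since 4 = 4, the images partition ℝ: h is injective and surjective, hence bijective.
Because the two images are disjoint, no x < 3 has h(x) = h(3), so we compute h⁻¹(3): 3 lies in (−∞, 4), so solve 4x − 8 = 3: x = (3 + 8)/4 = 11/4.

11/4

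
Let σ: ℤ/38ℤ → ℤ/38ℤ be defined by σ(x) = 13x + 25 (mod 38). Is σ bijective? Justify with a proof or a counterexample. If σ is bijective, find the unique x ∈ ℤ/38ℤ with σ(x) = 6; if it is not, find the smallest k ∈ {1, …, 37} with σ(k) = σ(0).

19

If σ(s) = σ(t), then 13s ≡ 13t (mod 38). Because gcd(13, 38) = 1, we may cancel 13 to get s ≡ t (mod 38).
We now compute 13⁻¹ mod 38 explicitly. Euclid's algorithm: 38 = 2·13 + 12, 13 = 1·12 + 1; back-substituting gives 1 = 3·13 − 1·38, so 13⁻¹ ≡ 3 (mod 38).
For any y ∈ ℤ/38ℤ, x = 3(y − 25) mod 38 satisfies σ(x) = 13·3(y − 25) + 25 ≡ y (since 13·3 ≡ 1 mod 38). So every y has a preimage.
Thus σ is bijective.
Since σ is bijective, we compute σ⁻¹(6): solve 13x + 25 ≡ 6 (mod 38), i.e. 13x ≡ 19 (mod 38).
Multiplying by 13⁻¹ = 3 gives x ≡ 3·19 = 57 = 1·38 + 19 ≡ 19 (mod 38).
Check: σ(19) = 13·19 + 25 = 272 = 7·38 + 6 ≡ 6 (mod 38).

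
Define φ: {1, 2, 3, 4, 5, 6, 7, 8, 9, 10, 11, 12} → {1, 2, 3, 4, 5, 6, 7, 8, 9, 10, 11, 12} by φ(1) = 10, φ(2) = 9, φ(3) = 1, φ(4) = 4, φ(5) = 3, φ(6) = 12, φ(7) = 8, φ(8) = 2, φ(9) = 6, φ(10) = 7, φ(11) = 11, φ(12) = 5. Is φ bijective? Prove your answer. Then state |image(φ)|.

12

The values 10, 9, 1, 4, 3, 12, 8, 2, 6, 7, 11, 5 are a permutation of {1, 2, 3, 4, 5, 6, 7, 8, 9, 10, 11, 12}: each element appears exactly once.
So φ is injective and surjective, hence bijective.
The image of φ is {1, 2, 3, 4, 5, 6, 7, 8, 9, 10, 11, 12}, which has 12 elements.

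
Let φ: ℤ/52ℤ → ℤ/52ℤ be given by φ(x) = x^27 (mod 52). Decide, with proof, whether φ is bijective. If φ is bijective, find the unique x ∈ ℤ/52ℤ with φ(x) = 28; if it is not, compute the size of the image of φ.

15

φ(2): Repeated squaring mod 52: 2^1 ≡ 2, 2^2 ≡ 2² = 4, 2^4 ≡ 4² = 16, 2^8 ≡ 16² = 256 ≡ 48, 2^16 ≡ 48² = 2304 ≡ 16. Since 27 = 16 + 8 + 2 + 1, 2^27 ≡ 16·48·4·2: 16·48 = 768 ≡ 40, then 40·4 = 160 ≡ 4, then 4·2 = 8. So 2^27 ≡ 8 (mod 52).
φ(6): Repeated squaring mod 52: 6^1 ≡ 6, 6^2 ≡ 6² = 36, 6^4 ≡ 36² = 1296 ≡ 48, 6^8 ≡ 48² = 2304 ≡ 16, 6^16 ≡ 16² = 256 ≡ 48. Since 27 = 16 + 8 + 2 + 1, 6^27 ≡ 48·16·36·6: 48·16 = 768 ≡ 40, then 40·36 = 1440 ≡ 36, then 36·6 = 216 ≡ 8. So 6^27 ≡ 8 (mod 52).
So φ(2) = φ(6) = 8 while 2 ≠ 6, therefore φ is not injective, hence not bijective.
Since φ is not bijective, we determine |image(φ)|. Computing x^27 mod 52 for each x (by repeated squaring, reducing mod 52 at every step), the values φ(0), φ(1), …, φ(51) are: 0, 1, 8, 27, 12, 21, 8, 31, 44, 1, 12, 31, 12, 13, 40, 47, 40, 25, 8, 47, 44, 5, 40, 51, 44, 25, 0, 27, 8, 1, 12, 47, 8, 5, 44, 27, 12, 5, 12, 39, 40, 21, 40, 51, 8, 21, 44, 31, 40, 25, 44, 51.
The distinct values are {0, 1, 5, 8, 12, 13, 21, 25, 27, 31, 39, 40, 44, 47, 51}; there are 15 of them.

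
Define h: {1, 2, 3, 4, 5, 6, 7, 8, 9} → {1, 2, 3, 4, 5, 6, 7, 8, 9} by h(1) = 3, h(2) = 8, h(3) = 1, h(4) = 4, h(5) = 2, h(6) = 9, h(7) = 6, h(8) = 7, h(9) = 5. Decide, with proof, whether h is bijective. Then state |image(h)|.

9

The values 3, 8, 1, 4, 2, 9, 6, 7, 5 are a permutation of {1, 2, 3, 4, 5, 6, 7, 8, 9}: each element appears exactly once.
So h is injective and surjective, hence bijective.
The image of h is {1, 2, 3, 4, 5, 6, 7, 8, 9}, which has 9 elements.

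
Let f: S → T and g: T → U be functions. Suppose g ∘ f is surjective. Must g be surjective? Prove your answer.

surjective

Let c ∈ U. Since g ∘ f is surjective, some a ∈ S has g(f(a)) = c. Then b = f(a) ∈ T satisfies g(b) = c. So g is surjective.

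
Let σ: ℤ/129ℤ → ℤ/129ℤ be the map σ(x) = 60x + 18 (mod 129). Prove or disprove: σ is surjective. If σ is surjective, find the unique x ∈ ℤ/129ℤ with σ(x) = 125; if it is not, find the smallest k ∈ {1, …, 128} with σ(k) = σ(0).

By definition, σ is surjective if every y in the codomain equals σ(x) for some x in the domain.
Since gcd(60, 129) = 3, we have 60x ≡ 0 (mod 3) for all x, so σ(x) ≡ 0 (mod 3).
But 1 ≢ 0 (mod 3), so 1 ∈ ℤ/129ℤ has no preimage. Hence σ is not surjective.
Since σ is not surjective, we find the least positive k with σ(k) = σ(0): this means 60k ≡ 0 (mod 129), i.e. 129 ∣ 60k. Since gcd(60, 129) = 3, dividing through by 3 this holds exactly when 43 ∣ 20k, and as gcd(20, 43) = 1, exactly when 43 ∣ k.
The smallest positive such k is 43.

43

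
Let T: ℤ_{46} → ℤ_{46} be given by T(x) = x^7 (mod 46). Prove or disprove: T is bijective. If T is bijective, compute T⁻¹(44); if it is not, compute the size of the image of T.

Computing x^7 mod 46 for each x (by repeated squaring, reducing mod 46 at every step), the values T(0), T(1), …, T(45) are: 0, 1, 36, 25, 8, 17, 26, 5, 12, 27, 14, 7, 16, 9, 42, 11, 18, 43, 6, 15, 44, 33, 22, 23, 24, 13, 2, 31, 40, 3, 28, 35, 4, 37, 30, 39, 32, 19, 34, 41, 20, 29, 38, 21, 10, 45.
Every element of ℤ_{46} appears exactly once in this list, so T is a bijection, and in particular bijective.
Since T is bijective, we read off the preimage of 44 from the same table: T(20) = 44, so T⁻¹(44) = 20.

20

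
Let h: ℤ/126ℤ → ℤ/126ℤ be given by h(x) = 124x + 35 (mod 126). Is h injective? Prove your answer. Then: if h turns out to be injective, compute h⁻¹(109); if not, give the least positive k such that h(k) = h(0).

By definition, h is injective if h(x_1) = h(x_2) implies x_1 = x_2.
We have gcd(124, 126) = 2 > 1. Taking x_1 = 0 and x_2 = 63: h(0) = 35 and h(63) = 124·63 + 35 = 7847 ≡ 35 (mod 126).
So h(0) = h(63) while 0 ≠ 63, so h is not injective.
Since h is not injective, we find the least positive k with h(k) = h(0): this means 124k ≡ 0 (mod 126), i.e. 126 ∣ 124k. Since gcd(124, 126) = 2, dividing through by 2 this holds exactly when 63 ∣ 62k, and as gcd(62, 63) = 1, exactly when 63 ∣ k.
The smallest positive such k is 63.

63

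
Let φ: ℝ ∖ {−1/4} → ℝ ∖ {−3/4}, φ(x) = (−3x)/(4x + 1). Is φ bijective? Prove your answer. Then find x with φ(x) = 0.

Suppose φ(a) = φ(b). Cross-multiplying: (−3a)(4b + 1) = (−3b)(4a + 1).
Expanding both sides and cancelling the symmetric terms leaves −3·(a − b) = 0. Since −3 ≠ 0, a = b. Hence φ is injective.
For any y ≠ −3/4, solving y(4x + 1) = −3x for x gives a well-defined x ≠ −1/4. So φ is surjective.
So φ is bijective.
Solving φ(x) = 0: cross-multiplying gives −3x = 0(4x + 1), which rearranges to −3x = 0, so x = 0.

0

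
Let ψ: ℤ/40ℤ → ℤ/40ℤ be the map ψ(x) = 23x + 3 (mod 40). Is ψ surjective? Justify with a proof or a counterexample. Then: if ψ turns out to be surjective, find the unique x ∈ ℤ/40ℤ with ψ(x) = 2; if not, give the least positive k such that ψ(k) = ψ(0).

Since gcd(23, 40) = 1, 23 is invertible modulo 40. Euclid's algorithm: 40 = 1·23 + 17, 23 = 1·17 + 6, 17 = 2·6 + 5, 6 = 1·5 + 1; back-substituting gives 1 = 7·23 − 4·40, so 23⁻¹ ≡ 7 (mod 40).
For any y ∈ ℤ/40ℤ, x = 7(y − 3) mod 40 satisfies ψ(x) = 23·7(y − 3) + 3 ≡ y (since 23·7 ≡ 1 mod 40). So every y has a preimage.
Therefore ψ is surjective.
Since ψ is surjective, we compute ψ⁻¹(2): solve 23x + 3 ≡ 2 (mod 40), i.e. 23x ≡ 39 (mod 40).
Multiplying by 23⁻¹ = 7 gives x ≡ 7·39 = 273 = 6·40 + 33 ≡ 33 (mod 40).
Check: ψ(33) = 23·33 + 3 = 762 = 19·40 + 2 ≡ 2 (mod 40).

33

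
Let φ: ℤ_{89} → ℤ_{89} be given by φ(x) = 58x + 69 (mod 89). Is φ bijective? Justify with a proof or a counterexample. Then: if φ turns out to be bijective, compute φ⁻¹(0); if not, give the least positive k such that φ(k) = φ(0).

74

By definition, φ is injective when φ(a) = φ(b) forces a = b.
If φ(a) = φ(b), then 58a ≡ 58b (mod 89). Because gcd(58, 89) = 1, we may cancel 58 to get a ≡ b (mod 89).
We now compute 58⁻¹ mod 89 explicitly. Euclid's algorithm: 89 = 1·58 + 31, 58 = 1·31 + 27, 31 = 1·27 + 4, 27 = 6·4 + 3, 4 = 1·3 + 1; back-substituting gives 1 = 66·58 − 43·89, so 58⁻¹ ≡ 66 (mod 89).
Then y ↦ 66(y − 69) is a two-sided inverse to φ, so every y ∈ ℤ_{89} has a preimage.
Thus φ is bijective.
Since φ is bijective, we find φ⁻¹(0): we need 58x ≡ 0 − 69 ≡ 20 (mod 89). Using 58⁻¹ = 66: x ≡ 66·20 = 1320 = 14·89 + 74, so x = 74.
Check: φ(74) = 58·74 + 69 = 4361 = 49·89 + 0 ≡ 0 (mod 89).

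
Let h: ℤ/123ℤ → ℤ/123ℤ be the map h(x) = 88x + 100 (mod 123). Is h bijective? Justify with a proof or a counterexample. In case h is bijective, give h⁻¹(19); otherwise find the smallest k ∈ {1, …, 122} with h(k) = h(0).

If h(a) = h(b), then 88a ≡ 88b (mod 123). Because gcd(88, 123) = 1, we may cancel 88 to get a ≡ b (mod 123).
We now compute 88⁻¹ mod 123 explicitly. Euclid's algorithm: 123 = 1·88 + 35, 88 = 2·35 + 18, 35 = 1·18 + 17, 18 = 1·17 + 1; back-substituting gives 1 = 7·88 − 5·123, so 88⁻¹ ≡ 7 (mod 123).
For any y ∈ ℤ/123ℤ, x = 7(y − 100) mod 123 satisfies h(x) = 88·7(y − 100) + 100 ≡ y (since 88·7 ≡ 1 mod 123). So every y has a preimage.
So h is bijective.
Since h is bijective, we find h⁻¹(19): we need 88x ≡ 19 − 100 ≡ 42 (mod 123). Using 88⁻¹ = 7: x ≡ 7·42 = 294 = 2·123 + 48, so x = 48.
Check: h(48) = 88·48 + 100 = 4324 = 35·123 + 19 ≡ 19 (mod 123).

48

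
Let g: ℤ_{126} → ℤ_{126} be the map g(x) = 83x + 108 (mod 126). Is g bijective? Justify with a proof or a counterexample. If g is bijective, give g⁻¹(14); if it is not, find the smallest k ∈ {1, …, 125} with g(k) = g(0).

52

If g(x_1) = g(x_2), then 83x_1 ≡ 83x_2 (mod 126). Because gcd(83, 126) = 1, we may cancel 83 to get x_1 ≡ x_2 (mod 126).
We now compute 83⁻¹ mod 126 explicitly. Euclid's algorithm: 126 = 1·83 + 43, 83 = 1·43 + 40, 43 = 1·40 + 3, 40 = 13·3 + 1; back-substituting gives 1 = 41·83 − 27·126, so 83⁻¹ ≡ 41 (mod 126).
For any y ∈ ℤ_{126}, x = 41(y − 108) mod 126 satisfies g(x) = 83·41(y − 108) + 108 ≡ y (since 83·41 ≡ 1 mod 126). So every y has a preimage.
Thus g is bijective.
Since g is bijective, we find g⁻¹(14): we need 83x ≡ 14 − 108 ≡ 32 (mod 126). Using 83⁻¹ = 41: x ≡ 41·32 = 1312 = 10·126 + 52, so x = 52.
Check: g(52) = 83·52 + 108 = 4424 = 35·126 + 14 ≡ 14 (mod 126).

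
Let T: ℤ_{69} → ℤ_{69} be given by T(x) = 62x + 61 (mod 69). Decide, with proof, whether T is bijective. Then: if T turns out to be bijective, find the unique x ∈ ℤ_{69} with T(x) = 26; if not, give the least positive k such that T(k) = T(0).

5

If T(a) = T(b), then 62a ≡ 62b (mod 69). Because gcd(62, 69) = 1, we may cancel 62 to get a ≡ b (mod 69).
We now compute 62⁻¹ mod 69 explicitly. Euclid's algorithm: 69 = 1·62 + 7, 62 = 8·7 + 6, 7 = 1·6 + 1; back-substituting gives 1 = 59·62 − 53·69, so 62⁻¹ ≡ 59 (mod 69).
For any y ∈ ℤ_{69}, x = 59(y − 61) mod 69 satisfies T(x) = 62·59(y − 61) + 61 ≡ y (since 62·59 ≡ 1 mod 69). So every y has a preimage.
Hence T is bijective.
Since T is bijective, we find T⁻¹(26): we need 62x ≡ 26 − 61 ≡ 34 (mod 69). Using 62⁻¹ = 59: x ≡ 59·34 = 2006 = 29·69 + 5, so x = 5.
Check: T(5) = 62·5 + 61 = 371 = 5·69 + 26 ≡ 26 (mod 69).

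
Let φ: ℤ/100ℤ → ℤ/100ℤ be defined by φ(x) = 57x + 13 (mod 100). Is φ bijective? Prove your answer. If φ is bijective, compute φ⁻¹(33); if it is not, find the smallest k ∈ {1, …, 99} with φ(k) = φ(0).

60

Suppose φ(u) = φ(v) in ℤ/100ℤ. Then 57u + 13 ≡ 57v + 13 (mod 100), therefore 57(u − v) ≡ 0 (mod 100).
Since gcd(57, 100) = 1, 57 is invertible modulo 100, therefore u − v ≡ 0 (mod 100), i.e. u = v.
We now compute 57⁻¹ mod 100 explicitly. Euclid's algorithm: 100 = 1·57 + 43, 57 = 1·43 + 14, 43 = 3·14 + 1; back-substituting gives 1 = 93·57 − 53·100, so 57⁻¹ ≡ 93 (mod 100).
Then y ↦ 93(y − 13) is a two-sided inverse to φ, so every y ∈ ℤ/100ℤ has a preimage.
Thus φ is bijective.
Since φ is bijective, we find φ⁻¹(33): we need 57x ≡ 33 − 13 ≡ 20 (mod 100). Using 57⁻¹ = 93: x ≡ 93·20 = 1860 = 18·100 + 60, so x = 60.
Check: φ(60) = 57·60 + 13 = 3433 = 34·100 + 33 ≡ 33 (mod 100).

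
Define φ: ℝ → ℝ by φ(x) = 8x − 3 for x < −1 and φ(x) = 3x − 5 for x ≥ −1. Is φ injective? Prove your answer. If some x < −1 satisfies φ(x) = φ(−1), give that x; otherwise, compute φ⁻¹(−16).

Both pieces are strictly increasing (slopes 8 and 3), so each is injective on its own interval.
The left piece maps (−∞, −1) onto (−∞, −11); the right piece maps [−1, ∞) onto [−8, ∞).
These images are disjoint, so no value is attained by both pieces. Therefore φ is injective.
Because the two images are disjoint, no x < −1 has φ(x) = φ(−1), so we compute φ⁻¹(−16): −16 lies in (−∞, −11), so solve 8x − 3 = −16: x = (−16 + 3)/8 = −13/8.

-13/8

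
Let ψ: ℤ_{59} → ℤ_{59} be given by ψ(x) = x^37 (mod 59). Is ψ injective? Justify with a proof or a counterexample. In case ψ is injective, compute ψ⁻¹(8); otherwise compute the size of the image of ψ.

Since 59 is prime, the nonzero elements of ℤ_{59} form a cyclic group of order 58.
As gcd(37, 58) = 1, raising to the 37th power is a bijection on this group: if x_1^37 ≡ x_2^37 then (x_1x_2^{−1})^37 = 1, and the only element of order dividing gcd(37, 58) = 1 is 1, so x_1 = x_2.
With ψ(0) = 0 this makes ψ injective on all of ℤ_{59}, hence bijective (finite equal-size domain and codomain). In particular ψ is injective.
Since ψ is injective, we find the preimage of 8. The inverse of x ↦ x^37 on (ℤ_{59})^× is x ↦ x^11, because 37·11 = 407 = 7·58 + 1 ≡ 1 (mod 58) and x^{58} = 1 for x ≠ 0 (Fermat). So ψ⁻¹(8) = 8^11 mod 59.
Repeated squaring mod 59: 8^1 ≡ 8, 8^2 ≡ 8² = 64 ≡ 5, 8^4 ≡ 5² = 25, 8^8 ≡ 25² = 625 ≡ 35. Since 11 = 8 + 2 + 1, 8^11 ≡ 35·5·8: 35·5 = 175 ≡ 57, then 57·8 = 456 ≡ 43. So 8^11 ≡ 43 (mod 59).
Hence ψ⁻¹(8) = 43.

43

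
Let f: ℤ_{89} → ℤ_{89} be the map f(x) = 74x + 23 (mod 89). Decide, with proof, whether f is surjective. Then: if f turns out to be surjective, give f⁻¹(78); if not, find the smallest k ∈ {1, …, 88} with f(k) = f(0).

Since gcd(74, 89) = 1, 74 is invertible modulo 89. Euclid's algorithm: 89 = 1·74 + 15, 74 = 4·15 + 14, 15 = 1·14 + 1; back-substituting gives 1 = 83·74 − 69·89, so 74⁻¹ ≡ 83 (mod 89).
For any y ∈ ℤ_{89}, x = 83(y − 23) mod 89 satisfies f(x) = 74·83(y − 23) + 23 ≡ y (since 74·83 ≡ 1 mod 89). So every y has a preimage.
Thus f is surjective.
Since f is surjective, we find f⁻¹(78): we need 74x ≡ 78 − 23 ≡ 55 (mod 89). Using 74⁻¹ = 83: x ≡ 83·55 = 4565 = 51·89 + 26, so x = 26.
Check: f(26) = 74·26 + 23 = 1947 = 21·89 + 78 ≡ 78 (mod 89).

26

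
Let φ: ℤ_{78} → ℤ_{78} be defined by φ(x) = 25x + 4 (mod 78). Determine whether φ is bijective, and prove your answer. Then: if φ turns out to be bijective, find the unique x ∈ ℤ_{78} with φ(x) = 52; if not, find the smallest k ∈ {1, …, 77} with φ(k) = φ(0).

If φ(a) = φ(b), then 25a ≡ 25b (mod 78). Because gcd(25, 78) = 1, we may cancel 25 to get a ≡ b (mod 78).
We now compute 25⁻¹ mod 78 explicitly. Euclid's algorithm: 78 = 3·25 + 3, 25 = 8·3 + 1; back-substituting gives 1 = 25·25 − 8·78, so 25⁻¹ ≡ 25 (mod 78).
For any y ∈ ℤ_{78}, x = 25(y − 4) mod 78 satisfies φ(x) = 25·25(y − 4) + 4 ≡ y (since 25·25 ≡ 1 mod 78). So every y has a preimage.
Hence φ is bijective.
Since φ is bijective, we compute φ⁻¹(52): solve 25x + 4 ≡ 52 (mod 78), i.e. 25x ≡ 48 (mod 78).
Multiplying by 25⁻¹ = 25 gives x ≡ 25·48 = 1200 = 15·78 + 30 ≡ 30 (mod 78).
Check: φ(30) = 25·30 + 4 = 754 = 9·78 + 52 ≡ 52 (mod 78).

30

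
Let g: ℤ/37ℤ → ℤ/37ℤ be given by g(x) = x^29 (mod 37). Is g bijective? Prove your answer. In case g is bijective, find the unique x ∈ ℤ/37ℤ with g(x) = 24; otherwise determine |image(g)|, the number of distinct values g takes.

2

Since 37 is prime, the nonzero elements of ℤ/37ℤ form a cyclic group of order 36.
As gcd(29, 36) = 1, raising to the 29th power is a bijection on this group: if s^29 ≡ t^29 then (st^{−1})^29 = 1, and the only element of order dividing gcd(29, 36) = 1 is 1, so s = t.
With g(0) = 0 this makes g injective on all of ℤ/37ℤ, hence bijective (finite equal-size domain and codomain). In particular g is bijective.
Since g is bijective, we find the preimage of 24. The inverse of x ↦ x^29 on (ℤ/37ℤ)^× is x ↦ x^5, because 29·5 = 145 = 4·36 + 1 ≡ 1 (mod 36) and x^{36} = 1 for x ≠ 0 (Fermat). So g⁻¹(24) = 24^5 mod 37.
Repeated squaring mod 37: 24^1 ≡ 24, 24^2 ≡ 24² = 576 ≡ 21, 24^4 ≡ 21² = 441 ≡ 34. Since 5 = 4 + 1, 24^5 ≡ 34·24: 34·24 = 816 ≡ 2. So 24^5 ≡ 2 (mod 37).
Hence g⁻¹(24) = 2.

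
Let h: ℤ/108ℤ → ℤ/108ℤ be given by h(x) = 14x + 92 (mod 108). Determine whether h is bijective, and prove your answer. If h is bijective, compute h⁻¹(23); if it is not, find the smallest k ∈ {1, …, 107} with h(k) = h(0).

Recall that h is injective when h(x_1) = h(x_2) forces x_1 = x_2.
We have gcd(14, 108) = 2 > 1. Taking x_1 = 0 and x_2 = 54: h(0) = 92 and h(54) = 14·54 + 92 = 848 ≡ 92 (mod 108).
So h(0) = h(54) while 0 ≠ 54, thus h is not injective, hence not bijective.
Since h is not bijective, we find the least positive k with h(k) = h(0): this means 14k ≡ 0 (mod 108), i.e. 108 ∣ 14k. Since gcd(14, 108) = 2, dividing through by 2 this holds exactly when 54 ∣ 7k, and as gcd(7, 54) = 1, exactly when 54 ∣ k.
The smallest positive such k is 54.

54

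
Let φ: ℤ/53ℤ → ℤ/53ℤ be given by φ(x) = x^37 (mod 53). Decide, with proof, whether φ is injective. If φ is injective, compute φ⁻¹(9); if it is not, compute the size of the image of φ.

Since 53 is prime, the nonzero elements of ℤ/53ℤ form a cyclic group of order 52.
As gcd(37, 52) = 1, raising to the 37th power is a bijection on this group: if s^37 ≡ t^37 then (st^{−1})^37 = 1, and the only element of order dividing gcd(37, 52) = 1 is 1, so s = t.
With φ(0) = 0 this makes φ injective on all of ℤ/53ℤ, hence bijective (finite equal-size domain and codomain). In particular φ is injective.
Since φ is injective, we find the preimage of 9. The inverse of x ↦ x^37 on (ℤ/53ℤ)^× is x ↦ x^45, because 37·45 = 1665 = 32·52 + 1 ≡ 1 (mod 52) and x^{52} = 1 for x ≠ 0 (Fermat). So φ⁻¹(9) = 9^45 mod 53.
Repeated squaring mod 53: 9^1 ≡ 9, 9^2 ≡ 9² = 81 ≡ 28, 9^4 ≡ 28² = 784 ≡ 42, 9^8 ≡ 42² = 1764 ≡ 15, 9^16 ≡ 15² = 225 ≡ 13, 9^32 ≡ 13² = 169 ≡ 10. Since 45 = 32 + 8 + 4 + 1, 9^45 ≡ 10·15·42·9: 10·15 = 150 ≡ 44, then 44·42 = 1848 ≡ 46, then 46·9 = 414 ≡ 43. So 9^45 ≡ 43 (mod 53).
Hence φ⁻¹(9) = 43.

43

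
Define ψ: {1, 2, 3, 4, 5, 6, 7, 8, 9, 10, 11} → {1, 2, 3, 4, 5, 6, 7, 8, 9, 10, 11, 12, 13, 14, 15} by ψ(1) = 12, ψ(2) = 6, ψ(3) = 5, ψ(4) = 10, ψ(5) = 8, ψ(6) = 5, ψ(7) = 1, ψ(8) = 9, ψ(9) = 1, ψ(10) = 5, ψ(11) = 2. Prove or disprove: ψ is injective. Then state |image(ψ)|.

8

ψ(3) = 5 = ψ(6) with 3 ≠ 6, so ψ is not injective.
The image of ψ is {1, 2, 5, 6, 8, 9, 10, 12}, which has 8 elements.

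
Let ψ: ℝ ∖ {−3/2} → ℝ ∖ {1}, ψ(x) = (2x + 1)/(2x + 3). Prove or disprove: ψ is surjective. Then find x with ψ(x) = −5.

For any y ≠ 1, solving y(2x + 3) = 2x + 1 for x gives a well-defined x ≠ −3/2. So ψ is surjective.
Solving ψ(x) = −5: cross-multiplying gives 2x + 1 = −5(2x + 3), which rearranges to 12x = −16, so x = −4/3.

-4/3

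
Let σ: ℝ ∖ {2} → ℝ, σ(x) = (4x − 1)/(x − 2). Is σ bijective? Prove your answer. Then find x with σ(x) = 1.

If σ(x) = 4, cross-multiplying gives 1(4x − 1) = 4(x − 2), which simplifies to −1 = −8 — false.  So 4 has no preimage and σ is not surjective.
Thus σ is not bijective.
Solving σ(x) = 1: cross-multiplying gives 4x − 1 = 1(x − 2), which rearranges to 3x = −1, so x = −1/3.

-1/3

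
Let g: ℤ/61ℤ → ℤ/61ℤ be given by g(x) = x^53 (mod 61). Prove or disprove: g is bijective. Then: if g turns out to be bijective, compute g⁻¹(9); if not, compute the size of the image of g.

Since 61 is prime, the nonzero elements of ℤ/61ℤ form a cyclic group of order 60.
As gcd(53, 60) = 1, raising to the 53rd power is a bijection on this group: if a^53 ≡ b^53 then (ab^{−1})^53 = 1, and the only element of order dividing gcd(53, 60) = 1 is 1, so a = b.
With g(0) = 0 this makes g injective on all of ℤ/61ℤ, hence bijective (finite equal-size domain and codomain). In particular g is bijective.
Since g is bijective, we find the preimage of 9. The inverse of x ↦ x^53 on (ℤ/61ℤ)^× is x ↦ x^17, because 53·17 = 901 = 15·60 + 1 ≡ 1 (mod 60) and x^{60} = 1 for x ≠ 0 (Fermat). So g⁻¹(9) = 9^17 mod 61.
Repeated squaring mod 61: 9^1 ≡ 9, 9^2 ≡ 9² = 81 ≡ 20, 9^4 ≡ 20² = 400 ≡ 34, 9^8 ≡ 34² = 1156 ≡ 58, 9^16 ≡ 58² = 3364 ≡ 9. Since 17 = 16 + 1, 9^17 ≡ 9·9: 9·9 = 81 ≡ 20. So 9^17 ≡ 20 (mod 61).
Hence g⁻¹(9) = 20.

20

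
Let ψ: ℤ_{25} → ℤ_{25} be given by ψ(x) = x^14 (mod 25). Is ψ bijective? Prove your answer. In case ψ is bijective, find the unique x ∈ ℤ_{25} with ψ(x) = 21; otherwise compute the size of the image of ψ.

ψ(0) = 0^14 = 0.
ψ(5): Repeated squaring mod 25: 5^1 ≡ 5, 5^2 ≡ 5² = 25 ≡ 0, 5^4 ≡ 0² = 0, 5^8 ≡ 0² = 0. Since 14 = 8 + 4 + 2, 5^14 ≡ 0·0·0: 0·0 = 0, then 0·0 = 0. So 5^14 ≡ 0 (mod 25).
So ψ(0) = ψ(5) = 0 while 0 ≠ 5, so ψ is not injective, hence not bijective.
Since ψ is not bijective, we determine |image(ψ)|. Computing x^14 mod 25 for each x (by repeated squaring, reducing mod 25 at every step), the values ψ(0), ψ(1), …, ψ(24) are: 0, 1, 9, 19, 6, 0, 21, 24, 4, 11, 0, 16, 14, 14, 16, 0, 11, 4, 24, 21, 0, 6, 19, 9, 1.
The distinct values are {0, 1, 4, 6, 9, 11, 14, 16, 19, 21, 24}; there are 11 of them.

11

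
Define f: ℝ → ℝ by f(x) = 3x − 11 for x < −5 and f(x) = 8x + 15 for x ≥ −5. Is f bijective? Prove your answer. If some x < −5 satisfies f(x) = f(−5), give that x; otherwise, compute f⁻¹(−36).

Both pieces are strictly increasing (slopes 3 and 8), so each is injective on its own interval.
The left piece maps (−∞, −5) onto (−∞, −26); the right piece maps [−5, ∞) onto [−25, ∞).
The images leave a gap (−26 has no preimage), so f is not surjective, hence not bijective.
Because the two images are disjoint, no x < −5 has f(x) = f(−5), so we compute f⁻¹(−36): −36 lies in (−∞, −26), so solve 3x − 11 = −36: x = (−36 + 11)/3 = −25/3.

-25/3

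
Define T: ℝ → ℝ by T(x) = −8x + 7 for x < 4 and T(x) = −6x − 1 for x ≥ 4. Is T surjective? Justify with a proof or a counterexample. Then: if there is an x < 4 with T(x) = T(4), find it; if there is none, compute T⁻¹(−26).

25/6

Both pieces are strictly decreasing (slopes −8 and −6), so each is injective on its own interval.
The left piece maps (−∞, 4) onto (−25, ∞); the right piece maps [4, ∞) onto (−∞, −25].
These images together cover ℝ, so T is surjective.
Because the two images are disjoint, no x < 4 has T(x) = T(4), so we compute T⁻¹(−26): −26 lies in (−∞, −25], so solve −6x − 1 = −26: x = (−26 + 1)/(−6) = 25/6.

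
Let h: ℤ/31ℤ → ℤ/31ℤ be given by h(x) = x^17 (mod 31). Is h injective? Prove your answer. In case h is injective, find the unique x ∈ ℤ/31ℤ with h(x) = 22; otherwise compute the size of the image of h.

Since 31 is prime, the nonzero elements of ℤ/31ℤ form a cyclic group of order 30.
As gcd(17, 30) = 1, raising to the 17th power is a bijection on this group: if a^17 ≡ b^17 then (ab^{−1})^17 = 1, and the only element of order dividing gcd(17, 30) = 1 is 1, so a = b.
With h(0) = 0 this makes h injective on all of ℤ/31ℤ, hence bijective (finite equal-size domain and codomain). In particular h is injective.
Since h is injective, we find the preimage of 22. The inverse of x ↦ x^17 on (ℤ/31ℤ)^× is x ↦ x^23, because 17·23 = 391 = 13·30 + 1 ≡ 1 (mod 30) and x^{30} = 1 for x ≠ 0 (Fermat). So h⁻¹(22) = 22^23 mod 31.
Repeated squaring mod 31: 22^1 ≡ 22, 22^2 ≡ 22² = 484 ≡ 19, 22^4 ≡ 19² = 361 ≡ 20, 22^8 ≡ 20² = 400 ≡ 28, 22^16 ≡ 28² = 784 ≡ 9. Since 23 = 16 + 4 + 2 + 1, 22^23 ≡ 9·20·19·22: 9·20 = 180 ≡ 25, then 25·19 = 475 ≡ 10, then 10·22 = 220 ≡ 3. So 22^23 ≡ 3 (mod 31).
Hence h⁻¹(22) = 3.

3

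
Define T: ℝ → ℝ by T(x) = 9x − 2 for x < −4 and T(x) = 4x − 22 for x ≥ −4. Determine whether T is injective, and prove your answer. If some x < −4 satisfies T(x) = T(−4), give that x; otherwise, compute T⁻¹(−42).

-40/9

Both pieces are strictly increasing (slopes 9 and 4), so each is injective on its own interval.
The left piece maps (−∞, −4) onto (−∞, −38); the right piece maps [−4, ∞) onto [−38, ∞).
These images are disjoint, so no value is attained by both pieces. Therefore T is injective.
Because the two images are disjoint, no x < −4 has T(x) = T(−4), so we compute T⁻¹(−42): −42 lies in (−∞, −38), so solve 9x − 2 = −42: x = (−42 + 2)/9 = −40/9.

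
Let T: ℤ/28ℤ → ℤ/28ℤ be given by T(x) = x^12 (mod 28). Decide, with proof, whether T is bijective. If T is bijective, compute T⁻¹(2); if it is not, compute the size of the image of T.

4

T(1) = 1^12 = 1.
T(3): Repeated squaring mod 28: 3^1 ≡ 3, 3^2 ≡ 3² = 9, 3^4 ≡ 9² = 81 ≡ 25, 3^8 ≡ 25² = 625 ≡ 9. Since 12 = 8 + 4, 3^12 ≡ 9·25: 9·25 = 225 ≡ 1. So 3^12 ≡ 1 (mod 28).
So T(1) = T(3) = 1 while 1 ≠ 3, therefore T is not injective, hence not bijective.
Since T is not bijective, we determine |image(T)|. Computing x^12 mod 28 for each x (by repeated squaring, reducing mod 28 at every step), the values T(0), T(1), …, T(27) are: 0, 1, 8, 1, 8, 1, 8, 21, 8, 1, 8, 1, 8, 1, 0, 1, 8, 1, 8, 1, 8, 21, 8, 1, 8, 1, 8, 1.
The distinct values are {0, 1, 8, 21}; there are 4 of them.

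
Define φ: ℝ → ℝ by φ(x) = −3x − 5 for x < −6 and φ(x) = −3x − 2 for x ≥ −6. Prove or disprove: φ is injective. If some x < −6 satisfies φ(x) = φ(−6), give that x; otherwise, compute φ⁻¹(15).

-7

Both pieces are strictly decreasing (slopes −3 and −3), so each is injective on its own interval.
The left piece maps (−∞, −6) onto (13, ∞); the right piece maps [−6, ∞) onto (−∞, 16].
These images overlap. In particular φ(−6) = 16 (right piece), and solving −3x − 5 = 16 on the left piece gives x = −7 < −6.
So φ(−7) = φ(−6) with −7 ≠ −6, and φ is not injective. This x = −7 is the requested value below −6.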